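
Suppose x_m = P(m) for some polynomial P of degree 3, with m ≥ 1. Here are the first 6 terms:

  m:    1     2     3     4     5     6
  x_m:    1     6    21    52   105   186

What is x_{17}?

1st diffs: 5, 15, 31, 53, 81.
2nd diffs: 10, 16, 22, 28.
3rd diffs: 6, 6, 6 (constant).
So x_m = m^3 - m^2 + m.
Evaluating at m = 17 gives x_{17} = 4641.

4641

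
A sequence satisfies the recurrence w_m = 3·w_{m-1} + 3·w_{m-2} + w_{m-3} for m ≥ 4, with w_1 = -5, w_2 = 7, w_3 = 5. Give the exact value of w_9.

25235

Applying the relation repeatedly:
w_4 = 31;  w_5 = 115;  w_6 = 443;  w_7 = 1705;  w_8 = 6559;  w_9 = 25235.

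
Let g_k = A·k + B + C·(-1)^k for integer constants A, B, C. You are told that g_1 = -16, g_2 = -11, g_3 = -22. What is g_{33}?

Write the equations: A + B - C = -16; 2A + B + C = -11; 3A + B - C = -22.
Subtracting the first from the second: A + 2C = 5.
Subtracting the second from the third: A - 2C = -11.
Solving: C = 4, A = -3, then B = -9.
Hence g_{33} = -3·33 + (-9) + 4·(-1) = -112.

-112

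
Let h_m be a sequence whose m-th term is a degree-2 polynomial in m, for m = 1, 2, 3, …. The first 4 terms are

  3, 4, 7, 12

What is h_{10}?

1st diffs: 1, 3, 5.
2nd diffs: 2, 2 (constant).
So h_m = m^2 - 2m + 4.
Evaluating at m = 10 gives h_{10} = 84.

84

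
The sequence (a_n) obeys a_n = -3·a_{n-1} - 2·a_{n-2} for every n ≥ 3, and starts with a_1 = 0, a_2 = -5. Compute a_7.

315

Compute successive terms:
a_3 = 15;  a_4 = -35;  a_5 = 75;  a_6 = -155;  a_7 = 315.
(Characteristic roots are -1 and -2.)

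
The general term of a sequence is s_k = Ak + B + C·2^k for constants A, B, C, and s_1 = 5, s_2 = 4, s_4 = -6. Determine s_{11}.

Write the equations: A + B + 2C = 5; 2A + B + 4C = 4; 4A + B + 16C = -6.
Subtracting the first from the second: A + 2C = -1.
Subtracting the second from the third: 2A + 12C = -10.
Solving: C = -1, A = 1, then B = 6.
Hence s_{11} = 1·11 + 6 + (-1)·2048 = -2031.

-2031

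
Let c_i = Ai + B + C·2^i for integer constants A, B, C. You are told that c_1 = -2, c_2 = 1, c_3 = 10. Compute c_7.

At i = 1, 2, 3: A + B + 2C = -2; 2A + B + 4C = 1; 3A + B + 8C = 10.
Subtracting the first from the second: A + 2C = 3.
Subtracting the second from the third: A + 4C = 9.
Solving: C = 3, A = -3, then B = -5.
So c_i = -3·i + (-5) + 3·2^i; at i=7 this is 358.

358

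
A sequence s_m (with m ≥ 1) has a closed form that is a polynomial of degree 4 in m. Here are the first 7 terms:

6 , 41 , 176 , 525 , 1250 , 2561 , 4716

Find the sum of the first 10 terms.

1st diffs: 35, 135, 349, 725, 1311, 2155.
2nd diffs: 100, 214, 376, 586, 844.
3rd diffs: 114, 162, 210, 258.
4th diffs: 48, 48, 48 (constant).
Newton forward-difference form: s_m = 6 + 35·C(m-1,1) + 100·C(m-1,2) + 114·C(m-1,3) + 48·C(m-1,4).
Continuing: 8021, 12830, 19545.
Summing m = 1..10 (10 terms) gives 49671.

49671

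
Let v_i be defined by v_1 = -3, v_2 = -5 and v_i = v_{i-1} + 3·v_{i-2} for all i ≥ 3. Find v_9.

-1958

Iterate the recurrence:
v_3 = -14  v_4 = -29  v_5 = -71  v_6 = -158  v_7 = -371  v_8 = -845  v_9 = -1958.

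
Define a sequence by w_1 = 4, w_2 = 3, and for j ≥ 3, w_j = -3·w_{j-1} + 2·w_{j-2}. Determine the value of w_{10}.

16857

Compute successive terms:
w_3 = -1, w_4 = 9, w_5 = -29, w_6 = 105, w_7 = -373, w_8 = 1329, w_9 = -4733, w_{10} = 16857.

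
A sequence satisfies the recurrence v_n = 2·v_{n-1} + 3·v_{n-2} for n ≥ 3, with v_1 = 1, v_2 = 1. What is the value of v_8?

Applying the relation repeatedly:
v_3 = 5, v_4 = 13, v_5 = 41, v_6 = 121, v_7 = 365, v_8 = 1093.
(Characteristic roots are 3 and -1.)

1093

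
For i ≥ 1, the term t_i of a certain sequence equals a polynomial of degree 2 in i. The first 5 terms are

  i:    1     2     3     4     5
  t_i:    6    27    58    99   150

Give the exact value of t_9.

454

1st diffs: 21, 31, 41, 51.
2nd diffs: 10, 10, 10 (constant).
Newton forward-difference form: t_i = 6 + 21·C(i-1,1) + 10·C(i-1,2).
At i = 9: i-1 = 8, so t_9 = 6 + 168 + 280 = 454.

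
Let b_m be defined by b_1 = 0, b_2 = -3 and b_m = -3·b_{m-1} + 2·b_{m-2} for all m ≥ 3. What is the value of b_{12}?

Step forward from the initial values:
b_3 = 9; b_4 = -33; b_5 = 117; b_6 = -417; b_7 = 1485; b_8 = -5289; b_9 = 18837; b_{10} = -67089; b_{11} = 238941; b_{12} = -851001.

-851001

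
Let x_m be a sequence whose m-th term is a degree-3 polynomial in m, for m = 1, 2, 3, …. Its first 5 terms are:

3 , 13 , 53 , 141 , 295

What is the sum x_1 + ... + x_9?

1st diffs: 10, 40, 88, 154.
2nd diffs: 30, 48, 66.
3rd diffs: 18, 18 (constant).
Newton forward-difference form: x_m = 3 + 10·C(m-1,1) + 30·C(m-1,2) + 18·C(m-1,3).
Continuing: 533, 873, 1333, 1931.
Summing m = 1..9 (9 terms) gives 5175.

5175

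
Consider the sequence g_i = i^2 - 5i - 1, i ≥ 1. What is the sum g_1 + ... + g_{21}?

2135

Over i = 1..21: Σi = 231, Σi² = 3311.
Total = (1)·3311 + (-5)·231 + (-1)·21 = 2135.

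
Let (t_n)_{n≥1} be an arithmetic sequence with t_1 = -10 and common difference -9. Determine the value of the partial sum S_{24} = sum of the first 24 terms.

t_n = -10 + (n - 1)·(-9).
t_{24} = -217; S = 24·(-10 + (-217))/2 = -2724.

-2724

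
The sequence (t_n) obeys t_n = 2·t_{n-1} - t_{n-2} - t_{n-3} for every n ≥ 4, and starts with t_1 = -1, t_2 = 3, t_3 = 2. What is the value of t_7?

-13

t_4 = 2, t_5 = -1, t_6 = -6, t_7 = -13.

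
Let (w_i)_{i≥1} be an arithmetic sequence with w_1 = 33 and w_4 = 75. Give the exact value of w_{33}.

481

Common difference d = (75 - 33) / (4 - 1) = 14.
w_i = 33 + (i - 1)·14.
w_{33} = 33 + 32·14 = 481.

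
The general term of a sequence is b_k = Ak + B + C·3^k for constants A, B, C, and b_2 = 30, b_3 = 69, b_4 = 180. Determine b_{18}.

774841038

The three given values yield: 2A + B + 9C = 30; 3A + B + 27C = 69; 4A + B + 81C = 180.
Subtracting the first from the second: A + 18C = 39.
Subtracting the second from the third: A + 54C = 111.
Solving: C = 2, A = 3, then B = 6.
Therefore b_{18} = 54 + 6 + 2·387420489 = 774841038.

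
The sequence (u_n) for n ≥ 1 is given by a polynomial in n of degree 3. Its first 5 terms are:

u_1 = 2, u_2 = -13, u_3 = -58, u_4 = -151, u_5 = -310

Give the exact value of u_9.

-1966

1st diffs: -15, -45, -93, -159.
2nd diffs: -30, -48, -66.
3rd diffs: -18, -18 (constant).
Newton forward-difference form: u_n = 2 + (-15)·C(n-1,1) + (-30)·C(n-1,2) + (-18)·C(n-1,3).
At n = 9: n-1 = 8, so u_9 = 2 - 120 - 840 - 1008 = -1966.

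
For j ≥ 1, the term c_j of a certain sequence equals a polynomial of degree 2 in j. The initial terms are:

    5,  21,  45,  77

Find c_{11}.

1st diffs: 16, 24, 32.
2nd diffs: 8, 8 (constant).
Newton forward-difference form: c_j = 5 + 16·C(j-1,1) + 8·C(j-1,2).
At j = 11: j-1 = 10, so c_{11} = 5 + 160 + 360 = 525.

525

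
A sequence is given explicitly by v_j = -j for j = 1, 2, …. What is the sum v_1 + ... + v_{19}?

-190

Over j = 1..19: Σj = 190.
Total = (-1)·190 = -190.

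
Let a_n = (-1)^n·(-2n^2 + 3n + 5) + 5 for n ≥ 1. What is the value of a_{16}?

-454

(-1)^16 = 1; -2n^2 + 3n + 5 at n=16 is -459; so a_{16} = -454.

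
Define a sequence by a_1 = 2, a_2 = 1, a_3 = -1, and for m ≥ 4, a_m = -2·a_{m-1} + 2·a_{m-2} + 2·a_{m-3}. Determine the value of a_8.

a_4 = 8; a_5 = -16; a_6 = 46; a_7 = -108; a_8 = 276.

276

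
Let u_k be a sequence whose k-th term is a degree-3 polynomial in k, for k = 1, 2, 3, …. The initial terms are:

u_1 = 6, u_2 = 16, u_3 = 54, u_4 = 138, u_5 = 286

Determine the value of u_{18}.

16224

1st diffs: 10, 38, 84, 148.
2nd diffs: 28, 46, 64.
3rd diffs: 18, 18 (constant).
Newton forward-difference form: u_k = 6 + 10·C(k-1,1) + 28·C(k-1,2) + 18·C(k-1,3).
At k = 18: k-1 = 17, so u_{18} = 6 + 170 + 3808 + 12240 = 16224.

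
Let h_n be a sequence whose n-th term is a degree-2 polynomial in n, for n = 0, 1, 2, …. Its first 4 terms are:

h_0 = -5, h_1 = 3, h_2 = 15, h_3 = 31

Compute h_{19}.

1st diffs: 8, 12, 16.
2nd diffs: 4, 4 (constant).
Newton forward-difference form: h_n = -5 + 8·C(n,1) + 4·C(n,2).
At n = 19: n = 19, so h_{19} = -5 + 152 + 684 = 831.

831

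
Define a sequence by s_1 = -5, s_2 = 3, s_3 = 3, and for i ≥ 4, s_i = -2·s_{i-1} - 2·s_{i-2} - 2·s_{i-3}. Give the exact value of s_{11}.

Iterate the recurrence:
s_4 = -2, s_5 = -8, s_6 = 14, s_7 = -8, s_8 = 4, s_9 = -20, s_{10} = 48, s_{11} = -64.

-64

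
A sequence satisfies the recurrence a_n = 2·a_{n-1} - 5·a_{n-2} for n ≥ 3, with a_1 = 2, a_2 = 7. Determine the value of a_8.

Applying the relation repeatedly:
a_3 = 4; a_4 = -27; a_5 = -74; a_6 = -13; a_7 = 344; a_8 = 753.

753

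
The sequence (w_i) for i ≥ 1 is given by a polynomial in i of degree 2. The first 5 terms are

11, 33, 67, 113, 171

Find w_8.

417

1st diffs: 22, 34, 46, 58.
2nd diffs: 12, 12, 12 (constant).
Newton forward-difference form: w_i = 11 + 22·C(i-1,1) + 12·C(i-1,2).
At i = 8: i-1 = 7, so w_8 = 11 + 154 + 252 = 417.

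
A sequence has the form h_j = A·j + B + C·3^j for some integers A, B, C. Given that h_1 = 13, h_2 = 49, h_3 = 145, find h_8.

Write the equations: A + B + 3C = 13; 2A + B + 9C = 49; 3A + B + 27C = 145.
Subtracting the first from the second: A + 6C = 36.
Subtracting the second from the third: A + 18C = 96.
Solving: C = 5, A = 6, then B = -8.
So h_j = 6·j + (-8) + 5·3^j; at j=8 this is 32845.

32845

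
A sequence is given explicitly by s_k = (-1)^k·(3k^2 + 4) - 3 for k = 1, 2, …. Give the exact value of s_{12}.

433

(-1)^12 = 1; 3k^2 + 4 at k=12 is 436; so s_{12} = 433.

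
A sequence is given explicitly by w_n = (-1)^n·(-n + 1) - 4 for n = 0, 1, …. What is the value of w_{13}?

(-1)^13 = -1; -n + 1 at n=13 is -12; so w_{13} = 8.

8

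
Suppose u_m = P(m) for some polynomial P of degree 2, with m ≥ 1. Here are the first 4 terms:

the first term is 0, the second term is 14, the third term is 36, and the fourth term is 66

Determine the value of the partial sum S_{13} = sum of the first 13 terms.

1st diffs: 14, 22, 30.
2nd diffs: 8, 8 (constant).
Newton forward-difference form: u_m = 14·C(m-1,1) + 8·C(m-1,2).
Continuing: …, 104, 150, 204, 266, …, u_{13} = 696.
Summing m = 1..13 (13 terms) gives 3380.

3380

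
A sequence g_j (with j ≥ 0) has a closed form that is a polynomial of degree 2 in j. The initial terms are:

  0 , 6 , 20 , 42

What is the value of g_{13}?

702

1st diffs: 6, 14, 22.
2nd diffs: 8, 8 (constant).
Newton forward-difference form: g_j = 6·C(j,1) + 8·C(j,2).
At j = 13: j = 13, so g_{13} = 78 + 624 = 702.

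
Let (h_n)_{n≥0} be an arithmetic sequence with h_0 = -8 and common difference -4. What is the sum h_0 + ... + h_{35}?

-2808

h_n = -8 + (n - 0)·(-4).
h_{35} = -148; S = 36·(-8 + (-148))/2 = -2808.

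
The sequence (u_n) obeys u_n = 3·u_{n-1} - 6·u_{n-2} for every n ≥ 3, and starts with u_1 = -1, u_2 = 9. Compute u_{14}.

-492075

Applying the relation repeatedly:
u_3 = 33;  u_4 = 45;  u_5 = -63;  …;  u_{11} = 20169;  u_{12} = -43011;  u_{13} = -250047;  u_{14} = -492075.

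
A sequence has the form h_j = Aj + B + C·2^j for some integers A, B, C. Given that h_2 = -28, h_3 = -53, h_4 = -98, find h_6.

The three given values yield: 2A + B + 4C = -28; 3A + B + 8C = -53; 4A + B + 16C = -98.
Subtracting the first from the second: A + 4C = -25.
Subtracting the second from the third: A + 8C = -45.
Solving: C = -5, A = -5, then B = 2.
Hence h_6 = -5·6 + 2 + (-5)·64 = -348.

-348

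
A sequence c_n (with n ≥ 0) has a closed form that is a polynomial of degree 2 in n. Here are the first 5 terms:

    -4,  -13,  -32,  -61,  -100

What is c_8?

1st diffs: -9, -19, -29, -39.
2nd diffs: -10, -10, -10 (constant).
So c_n = -5n^2 - 4n - 4.
Evaluating at n = 8 gives c_8 = -356.

-356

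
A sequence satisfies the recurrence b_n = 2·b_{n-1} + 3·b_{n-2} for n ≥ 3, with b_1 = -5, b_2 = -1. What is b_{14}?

-2391481

Step forward from the initial values:
b_3 = -17, b_4 = -37, b_5 = -125, …, b_{11} = -88577, b_{12} = -265717, b_{13} = -797165, b_{14} = -2391481.
(Characteristic roots are 3 and -1.)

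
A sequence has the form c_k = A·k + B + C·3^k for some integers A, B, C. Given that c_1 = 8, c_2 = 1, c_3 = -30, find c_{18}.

-774840879

The three given values yield: A + B + 3C = 8; 2A + B + 9C = 1; 3A + B + 27C = -30.
Subtracting the first from the second: A + 6C = -7.
Subtracting the second from the third: A + 18C = -31.
Solving: C = -2, A = 5, then B = 9.
Hence c_{18} = 5·18 + 9 + (-2)·387420489 = -774840879.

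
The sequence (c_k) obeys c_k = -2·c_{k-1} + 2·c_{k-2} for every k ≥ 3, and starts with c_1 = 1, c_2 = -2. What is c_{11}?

Compute successive terms:
c_3 = 6  c_4 = -16  c_5 = 44  c_6 = -120  c_7 = 328  c_8 = -896  c_9 = 2448  c_{10} = -6688  c_{11} = 18272.

18272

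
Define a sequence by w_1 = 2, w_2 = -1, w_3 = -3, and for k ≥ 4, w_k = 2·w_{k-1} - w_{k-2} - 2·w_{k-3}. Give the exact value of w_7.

Step forward from the initial values:
w_4 = -9;  w_5 = -13;  w_6 = -11;  w_7 = 9.

9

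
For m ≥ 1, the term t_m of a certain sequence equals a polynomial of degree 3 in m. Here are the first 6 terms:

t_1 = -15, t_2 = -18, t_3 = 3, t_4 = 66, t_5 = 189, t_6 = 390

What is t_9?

1st diffs: -3, 21, 63, 123, 201.
2nd diffs: 24, 42, 60, 78.
3rd diffs: 18, 18, 18 (constant).
So t_m = 3m^3 - 6m^2 - 6m - 6.
Evaluating at m = 9 gives t_9 = 1641.

1641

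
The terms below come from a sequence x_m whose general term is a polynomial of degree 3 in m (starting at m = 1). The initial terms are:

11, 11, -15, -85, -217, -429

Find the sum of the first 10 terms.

-6790

1st diffs: 0, -26, -70, -132, -212.
2nd diffs: -26, -44, -62, -80.
3rd diffs: -18, -18, -18 (constant).
Newton forward-difference form: x_m = 11 + (-26)·C(m-1,2) + (-18)·C(m-1,3).
Continuing: -739, -1165, -1725, -2437.
Summing m = 1..10 (10 terms) gives -6790.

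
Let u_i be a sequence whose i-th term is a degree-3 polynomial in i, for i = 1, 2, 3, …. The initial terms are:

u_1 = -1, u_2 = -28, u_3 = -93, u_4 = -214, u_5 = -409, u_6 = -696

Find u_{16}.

1st diffs: -27, -65, -121, -195, -287.
2nd diffs: -38, -56, -74, -92.
3rd diffs: -18, -18, -18 (constant).
So u_i = -3i^3 - i^2 - 3i + 6.
Evaluating at i = 16 gives u_{16} = -12586.

-12586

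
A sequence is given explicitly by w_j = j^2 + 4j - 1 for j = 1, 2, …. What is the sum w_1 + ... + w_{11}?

759

Over j = 1..11: Σj = 66, Σj² = 506.
Total = (1)·506 + (4)·66 + (-1)·11 = 759.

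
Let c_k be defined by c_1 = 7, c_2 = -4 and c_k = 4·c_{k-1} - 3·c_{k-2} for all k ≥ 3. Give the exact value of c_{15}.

-26306317

Compute successive terms:
c_3 = -37  c_4 = -136  c_5 = -433  …  c_{12} = -974296  c_{13} = -2922913  c_{14} = -8768764  c_{15} = -26306317.
(Characteristic roots are 3 and 1.)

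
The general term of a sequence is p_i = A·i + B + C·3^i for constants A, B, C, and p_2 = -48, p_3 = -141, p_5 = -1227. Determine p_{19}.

Write the equations: 2A + B + 9C = -48; 3A + B + 27C = -141; 5A + B + 243C = -1227.
Subtracting the first from the second: A + 18C = -93.
Subtracting the second from the third: 2A + 216C = -1086.
Solving: C = -5, A = -3, then B = 3.
Hence p_{19} = -3·19 + 3 + (-5)·1162261467 = -5811307389.

-5811307389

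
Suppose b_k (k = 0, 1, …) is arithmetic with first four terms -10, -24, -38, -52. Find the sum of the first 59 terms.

-24544

Common difference d = -14.
b_k = -10 + (k - 0)·(-14).
b_{58} = -822; S = 59·(-10 + (-822))/2 = -24544.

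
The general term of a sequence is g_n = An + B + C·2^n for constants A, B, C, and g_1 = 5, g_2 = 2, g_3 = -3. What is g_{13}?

The three given values yield: A + B + 2C = 5; 2A + B + 4C = 2; 3A + B + 8C = -3.
Subtracting the first from the second: A + 2C = -3.
Subtracting the second from the third: A + 4C = -5.
Solving: C = -1, A = -1, then B = 8.
Therefore g_{13} = -13 + 8 + (-1)·8192 = -8197.

-8197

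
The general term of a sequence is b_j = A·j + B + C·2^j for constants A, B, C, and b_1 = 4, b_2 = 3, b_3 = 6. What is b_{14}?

32703

Write the equations: A + B + 2C = 4; 2A + B + 4C = 3; 3A + B + 8C = 6.
Subtracting the first from the second: A + 2C = -1.
Subtracting the second from the third: A + 4C = 3.
Solving: C = 2, A = -5, then B = 5.
Hence b_{14} = -5·14 + 5 + 2·16384 = 32703.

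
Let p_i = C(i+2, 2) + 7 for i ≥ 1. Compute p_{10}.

C(12, 2) = 66, so p_{10} = 73.

73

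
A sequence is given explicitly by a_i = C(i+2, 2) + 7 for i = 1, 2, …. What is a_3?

C(5, 2) = 10, so a_3 = 17.

17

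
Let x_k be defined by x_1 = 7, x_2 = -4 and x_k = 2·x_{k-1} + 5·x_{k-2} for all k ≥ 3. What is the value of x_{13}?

Step forward from the initial values:
x_3 = 27;  x_4 = 34;  x_5 = 203;  …;  x_{10} = 86596;  x_{11} = 299507;  x_{12} = 1031994;  x_{13} = 3561523.

3561523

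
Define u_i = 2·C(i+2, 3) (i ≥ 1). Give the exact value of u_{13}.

910

C(15, 3) = 455, so u_{13} = 910.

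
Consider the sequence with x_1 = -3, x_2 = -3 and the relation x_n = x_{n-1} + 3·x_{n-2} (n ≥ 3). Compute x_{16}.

Step forward from the initial values:
x_3 = -12  x_4 = -21  x_5 = -57  …  x_{13} = -42627  x_{14} = -98067  x_{15} = -225948  x_{16} = -520149.

-520149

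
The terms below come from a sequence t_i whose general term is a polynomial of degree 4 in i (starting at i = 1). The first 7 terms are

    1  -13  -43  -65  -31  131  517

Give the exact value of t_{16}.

1st diffs: -14, -30, -22, 34, 162, 386.
2nd diffs: -16, 8, 56, 128, 224.
3rd diffs: 24, 48, 72, 96.
4th diffs: 24, 24, 24 (constant).
Newton forward-difference form: t_i = 1 + (-14)·C(i-1,1) + (-16)·C(i-1,2) + 24·C(i-1,3) + 24·C(i-1,4).
At i = 16: i-1 = 15, so t_{16} = 1 - 210 - 1680 + 10920 + 32760 = 41791.

41791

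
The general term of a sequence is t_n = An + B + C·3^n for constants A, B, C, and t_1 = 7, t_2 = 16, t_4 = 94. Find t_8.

Plug in n = 1, 2, 4: A + B + 3C = 7; 2A + B + 9C = 16; 4A + B + 81C = 94.
Subtracting the first from the second: A + 6C = 9.
Subtracting the second from the third: 2A + 72C = 78.
Solving: C = 1, A = 3, then B = 1.
So t_n = 3·n + 1 + 1·3^n; at n=8 this is 6586.

6586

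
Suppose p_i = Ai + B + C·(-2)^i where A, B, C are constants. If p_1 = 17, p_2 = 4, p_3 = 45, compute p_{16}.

At i = 1, 2, 3: A + B - 2C = 17; 2A + B + 4C = 4; 3A + B - 8C = 45.
Subtracting the first from the second: A + 6C = -13.
Subtracting the second from the third: A - 12C = 41.
Solving: C = -3, A = 5, then B = 6.
Hence p_{16} = 5·16 + 6 + (-3)·65536 = -196522.

-196522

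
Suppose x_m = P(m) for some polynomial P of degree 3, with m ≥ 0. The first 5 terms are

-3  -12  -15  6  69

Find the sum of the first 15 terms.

26310

1st diffs: -9, -3, 21, 63.
2nd diffs: 6, 24, 42.
3rd diffs: 18, 18 (constant).
Newton forward-difference form: x_m = -3 + (-9)·C(m,1) + 6·C(m,2) + 18·C(m,3).
Continuing: …, 192, 393, 690, 1101, …, x_{14} = 6969.
Summing m = 0..14 (15 terms) gives 26310.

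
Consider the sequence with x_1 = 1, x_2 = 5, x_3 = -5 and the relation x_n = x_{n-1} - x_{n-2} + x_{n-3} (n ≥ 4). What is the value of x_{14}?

Applying the relation repeatedly:
x_4 = -9; x_5 = 1; x_6 = 5; …; x_{11} = -5; x_{12} = -9; x_{13} = 1; x_{14} = 5.

5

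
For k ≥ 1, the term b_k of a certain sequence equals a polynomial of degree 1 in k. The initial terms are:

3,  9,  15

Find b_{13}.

75

1st diffs: 6, 6 (constant).
So b_k = 6k - 3.
Evaluating at k = 13 gives b_{13} = 75.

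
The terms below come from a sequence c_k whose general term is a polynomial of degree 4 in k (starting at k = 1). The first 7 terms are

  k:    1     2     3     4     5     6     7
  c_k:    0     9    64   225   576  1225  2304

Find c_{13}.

1st diffs: 9, 55, 161, 351, 649, 1079.
2nd diffs: 46, 106, 190, 298, 430.
3rd diffs: 60, 84, 108, 132.
4th diffs: 24, 24, 24 (constant).
Newton forward-difference form: c_k = 9·C(k-1,1) + 46·C(k-1,2) + 60·C(k-1,3) + 24·C(k-1,4).
At k = 13: k-1 = 12, so c_{13} = 108 + 3036 + 13200 + 11880 = 28224.

28224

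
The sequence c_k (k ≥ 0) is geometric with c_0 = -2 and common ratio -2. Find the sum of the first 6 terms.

c_k = (-2)·(-2)^(k-0).
S = (-2)·((-2)^6 - 1)/(-2 - 1) = (-2)·(64 - 1)/(-3) = 42.

42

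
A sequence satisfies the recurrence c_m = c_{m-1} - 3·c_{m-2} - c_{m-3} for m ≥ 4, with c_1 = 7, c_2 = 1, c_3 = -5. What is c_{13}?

-849

Compute successive terms:
c_4 = -15; c_5 = -1; c_6 = 49; c_7 = 67; c_8 = -79; c_9 = -329; c_{10} = -159; c_{11} = 907; c_{12} = 1713; c_{13} = -849.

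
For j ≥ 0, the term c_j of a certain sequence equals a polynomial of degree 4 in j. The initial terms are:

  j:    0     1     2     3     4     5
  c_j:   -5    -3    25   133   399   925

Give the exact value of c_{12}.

1st diffs: 2, 28, 108, 266, 526.
2nd diffs: 26, 80, 158, 260.
3rd diffs: 54, 78, 102.
4th diffs: 24, 24 (constant).
So c_j = j^4 + 3j^3 - 3j^2 + j - 5.
Evaluating at j = 12 gives c_{12} = 25495.

25495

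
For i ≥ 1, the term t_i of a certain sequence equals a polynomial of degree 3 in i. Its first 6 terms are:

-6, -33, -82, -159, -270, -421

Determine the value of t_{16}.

-5451

1st diffs: -27, -49, -77, -111, -151.
2nd diffs: -22, -28, -34, -40.
3rd diffs: -6, -6, -6 (constant).
So t_i = -i^3 - 5i^2 - 5i + 5.
Evaluating at i = 16 gives t_{16} = -5451.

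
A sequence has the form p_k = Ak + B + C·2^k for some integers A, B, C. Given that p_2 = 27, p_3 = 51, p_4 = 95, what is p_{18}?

1310791

Plug in k = 2, 3, 4: 2A + B + 4C = 27; 3A + B + 8C = 51; 4A + B + 16C = 95.
Subtracting the first from the second: A + 4C = 24.
Subtracting the second from the third: A + 8C = 44.
Solving: C = 5, A = 4, then B = -1.
So p_k = 4·k + (-1) + 5·2^k; at k=18 this is 1310791.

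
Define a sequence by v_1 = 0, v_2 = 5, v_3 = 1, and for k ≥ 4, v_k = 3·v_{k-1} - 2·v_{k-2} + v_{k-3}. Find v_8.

-204

v_4 = -7  v_5 = -18  v_6 = -39  v_7 = -88  v_8 = -204.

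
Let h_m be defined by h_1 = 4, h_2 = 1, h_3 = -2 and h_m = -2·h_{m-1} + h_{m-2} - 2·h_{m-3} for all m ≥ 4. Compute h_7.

Applying the relation repeatedly:
h_4 = -3; h_5 = 2; h_6 = -3; h_7 = 14.

14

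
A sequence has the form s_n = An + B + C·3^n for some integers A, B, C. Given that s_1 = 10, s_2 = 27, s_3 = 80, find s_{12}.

1594313

The three given values yield: A + B + 3C = 10; 2A + B + 9C = 27; 3A + B + 27C = 80.
Subtracting the first from the second: A + 6C = 17.
Subtracting the second from the third: A + 18C = 53.
Solving: C = 3, A = -1, then B = 2.
Hence s_{12} = -1·12 + 2 + 3·531441 = 1594313.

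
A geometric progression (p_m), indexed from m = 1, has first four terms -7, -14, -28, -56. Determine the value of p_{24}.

Common ratio r = 2.
p_m = (-7)·2^(m-1).
p_{24} = (-7)·2^23 = -58720256.

-58720256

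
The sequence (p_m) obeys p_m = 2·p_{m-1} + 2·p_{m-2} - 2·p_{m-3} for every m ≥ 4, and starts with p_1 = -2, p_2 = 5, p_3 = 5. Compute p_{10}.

Compute successive terms:
p_4 = 24; p_5 = 48; p_6 = 134; p_7 = 316; p_8 = 804; p_9 = 1972; p_{10} = 4920.

4920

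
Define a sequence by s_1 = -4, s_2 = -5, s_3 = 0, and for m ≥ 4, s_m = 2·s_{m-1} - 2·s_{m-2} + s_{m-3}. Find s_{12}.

2

s_4 = 6; s_5 = 7; s_6 = 2; s_7 = -4; s_8 = -5; s_9 = 0; s_{10} = 6; s_{11} = 7; s_{12} = 2.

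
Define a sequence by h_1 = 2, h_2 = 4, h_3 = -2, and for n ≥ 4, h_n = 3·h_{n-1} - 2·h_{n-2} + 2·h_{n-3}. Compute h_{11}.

-4066

Compute successive terms:
h_4 = -10, h_5 = -18, h_6 = -38, h_7 = -98, h_8 = -254, h_9 = -642, h_{10} = -1614, h_{11} = -4066.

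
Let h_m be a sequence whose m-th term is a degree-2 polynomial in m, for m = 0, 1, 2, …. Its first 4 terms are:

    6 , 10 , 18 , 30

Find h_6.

1st diffs: 4, 8, 12.
2nd diffs: 4, 4 (constant).
Newton forward-difference form: h_m = 6 + 4·C(m,1) + 4·C(m,2).
At m = 6: m = 6, so h_6 = 6 + 24 + 60 = 90.

90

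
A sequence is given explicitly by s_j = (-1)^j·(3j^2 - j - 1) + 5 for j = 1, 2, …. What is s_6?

(-1)^6 = 1; 3j^2 - j - 1 at j=6 is 101; so s_6 = 106.

106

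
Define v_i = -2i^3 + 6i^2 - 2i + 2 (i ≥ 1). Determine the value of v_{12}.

-2614

v_{12} = -2·12^3 + 6·12^2 - 2·12 + 2 = -2614.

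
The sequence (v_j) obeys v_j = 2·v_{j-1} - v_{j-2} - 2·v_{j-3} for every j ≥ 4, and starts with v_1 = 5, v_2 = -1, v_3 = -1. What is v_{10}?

Compute successive terms:
v_4 = -11;  v_5 = -19;  v_6 = -25;  v_7 = -9;  v_8 = 45;  v_9 = 149;  v_{10} = 271.

271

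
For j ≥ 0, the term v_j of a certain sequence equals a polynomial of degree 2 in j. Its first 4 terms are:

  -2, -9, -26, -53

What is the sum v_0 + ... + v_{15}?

1st diffs: -7, -17, -27.
2nd diffs: -10, -10 (constant).
So v_j = -5j^2 - 2j - 2.
Continuing: …, -90, -137, -194, -261, …, v_{15} = -1157.
Summing j = 0..15 (16 terms) gives -6472.

-6472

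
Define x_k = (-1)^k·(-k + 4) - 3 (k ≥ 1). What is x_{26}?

(-1)^26 = 1; -k + 4 at k=26 is -22; so x_{26} = -25.

-25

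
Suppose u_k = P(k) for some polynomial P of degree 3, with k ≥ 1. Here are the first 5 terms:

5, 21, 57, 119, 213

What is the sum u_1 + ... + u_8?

2028

1st diffs: 16, 36, 62, 94.
2nd diffs: 20, 26, 32.
3rd diffs: 6, 6 (constant).
So u_k = k^3 + 4k^2 - 3k + 3.
Continuing: 345, 521, 747.
Summing k = 1..8 (8 terms) gives 2028.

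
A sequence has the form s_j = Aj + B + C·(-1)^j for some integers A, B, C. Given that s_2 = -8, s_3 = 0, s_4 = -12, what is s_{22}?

-48

The three given values yield: 2A + B + C = -8; 3A + B - C = 0; 4A + B + C = -12.
Subtracting the first from the second: A - 2C = 8.
Subtracting the second from the third: A + 2C = -12.
Solving: C = -5, A = -2, then B = 1.
So s_j = -2·j + 1 + (-5)·(-1)^j; at j=22 this is -48.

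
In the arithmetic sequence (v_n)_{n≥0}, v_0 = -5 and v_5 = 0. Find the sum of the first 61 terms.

1525

Common difference d = (0 - (-5)) / (5 - 0) = 1.
v_n = -5 + (n - 0)·1.
v_{60} = 55; S = 61·(-5 + 55)/2 = 1525.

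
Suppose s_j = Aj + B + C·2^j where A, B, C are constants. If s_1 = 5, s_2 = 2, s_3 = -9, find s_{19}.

-2097049

At j = 1, 2, 3: A + B + 2C = 5; 2A + B + 4C = 2; 3A + B + 8C = -9.
Subtracting the first from the second: A + 2C = -3.
Subtracting the second from the third: A + 4C = -11.
Solving: C = -4, A = 5, then B = 8.
So s_j = 5·j + 8 + (-4)·2^j; at j=19 this is -2097049.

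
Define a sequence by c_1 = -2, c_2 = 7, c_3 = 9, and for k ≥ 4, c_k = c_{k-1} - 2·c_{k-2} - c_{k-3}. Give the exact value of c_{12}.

-226

c_4 = -3, c_5 = -28, c_6 = -31, c_7 = 28, c_8 = 118, c_9 = 93, c_{10} = -171, c_{11} = -475, c_{12} = -226.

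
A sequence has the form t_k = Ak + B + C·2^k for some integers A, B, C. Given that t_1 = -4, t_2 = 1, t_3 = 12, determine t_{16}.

196583

The three given values yield: A + B + 2C = -4; 2A + B + 4C = 1; 3A + B + 8C = 12.
Subtracting the first from the second: A + 2C = 5.
Subtracting the second from the third: A + 4C = 11.
Solving: C = 3, A = -1, then B = -9.
Hence t_{16} = -1·16 + (-9) + 3·65536 = 196583.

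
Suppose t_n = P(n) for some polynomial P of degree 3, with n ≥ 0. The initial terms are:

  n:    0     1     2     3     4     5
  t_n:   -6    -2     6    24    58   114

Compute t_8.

1st diffs: 4, 8, 18, 34, 56.
2nd diffs: 4, 10, 16, 22.
3rd diffs: 6, 6, 6 (constant).
Newton forward-difference form: t_n = -6 + 4·C(n,1) + 4·C(n,2) + 6·C(n,3).
At n = 8: n = 8, so t_8 = -6 + 32 + 112 + 336 = 474.

474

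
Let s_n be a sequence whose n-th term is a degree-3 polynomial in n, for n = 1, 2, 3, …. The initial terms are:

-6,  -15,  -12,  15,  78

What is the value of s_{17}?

1st diffs: -9, 3, 27, 63.
2nd diffs: 12, 24, 36.
3rd diffs: 12, 12 (constant).
So s_n = 2n^3 - 6n^2 - 5n + 3.
Evaluating at n = 17 gives s_{17} = 8010.

8010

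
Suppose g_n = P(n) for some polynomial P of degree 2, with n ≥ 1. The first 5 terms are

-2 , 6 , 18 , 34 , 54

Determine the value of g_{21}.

1st diffs: 8, 12, 16, 20.
2nd diffs: 4, 4, 4 (constant).
So g_n = 2n^2 + 2n - 6.
Evaluating at n = 21 gives g_{21} = 918.

918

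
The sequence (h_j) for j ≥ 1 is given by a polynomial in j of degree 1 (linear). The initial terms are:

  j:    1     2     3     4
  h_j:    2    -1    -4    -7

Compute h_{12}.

-31

1st diffs: -3, -3, -3 (constant).
So h_j = -3j + 5.
Evaluating at j = 12 gives h_{12} = -31.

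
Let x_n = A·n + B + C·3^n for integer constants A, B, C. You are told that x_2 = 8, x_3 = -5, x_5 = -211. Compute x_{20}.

Plug in n = 2, 3, 5: 2A + B + 9C = 8; 3A + B + 27C = -5; 5A + B + 243C = -211.
Subtracting the first from the second: A + 18C = -13.
Subtracting the second from the third: 2A + 216C = -206.
Solving: C = -1, A = 5, then B = 7.
Therefore x_{20} = 100 + 7 + (-1)·3486784401 = -3486784294.

-3486784294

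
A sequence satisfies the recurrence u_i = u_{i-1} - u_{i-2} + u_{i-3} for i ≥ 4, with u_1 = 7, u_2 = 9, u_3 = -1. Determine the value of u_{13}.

u_4 = -3;  u_5 = 7;  u_6 = 9;  u_7 = -1;  u_8 = -3;  u_9 = 7;  u_{10} = 9;  u_{11} = -1;  u_{12} = -3;  u_{13} = 7.

7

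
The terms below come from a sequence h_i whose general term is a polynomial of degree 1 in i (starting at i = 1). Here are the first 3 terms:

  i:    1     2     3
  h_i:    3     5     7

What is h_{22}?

45

1st diffs: 2, 2 (constant).
So h_i = 2i + 1.
Evaluating at i = 22 gives h_{22} = 45.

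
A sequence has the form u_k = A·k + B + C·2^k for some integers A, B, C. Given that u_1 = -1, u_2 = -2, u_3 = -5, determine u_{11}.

The three given values yield: A + B + 2C = -1; 2A + B + 4C = -2; 3A + B + 8C = -5.
Subtracting the first from the second: A + 2C = -1.
Subtracting the second from the third: A + 4C = -3.
Solving: C = -1, A = 1, then B = 0.
So u_k = 1·k + 0 + (-1)·2^k; at k=11 this is -2037.

-2037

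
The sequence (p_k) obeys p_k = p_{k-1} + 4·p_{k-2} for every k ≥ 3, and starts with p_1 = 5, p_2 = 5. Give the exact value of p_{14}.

Applying the relation repeatedly:
p_3 = 25;  p_4 = 45;  p_5 = 145;  …;  p_{11} = 37945;  p_{12} = 96525;  p_{13} = 248305;  p_{14} = 634405.

634405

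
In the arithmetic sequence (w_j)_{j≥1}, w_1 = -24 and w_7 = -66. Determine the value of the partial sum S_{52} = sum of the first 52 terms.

-10530

Common difference d = (-66 - (-24)) / (7 - 1) = -7.
w_j = -24 + (j - 1)·(-7).
w_{52} = -381; S = 52·(-24 + (-381))/2 = -10530.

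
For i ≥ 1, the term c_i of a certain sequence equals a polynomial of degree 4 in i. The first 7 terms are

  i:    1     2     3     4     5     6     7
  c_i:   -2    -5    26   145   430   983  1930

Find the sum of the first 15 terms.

160907

1st diffs: -3, 31, 119, 285, 553, 947.
2nd diffs: 34, 88, 166, 268, 394.
3rd diffs: 54, 78, 102, 126.
4th diffs: 24, 24, 24 (constant).
Newton forward-difference form: c_i = -2 + (-3)·C(i-1,1) + 34·C(i-1,2) + 54·C(i-1,3) + 24·C(i-1,4).
Continuing: …, 3421, 5630, 8755, 13018, …, c_{15} = 46730.
Summing i = 1..15 (15 terms) gives 160907.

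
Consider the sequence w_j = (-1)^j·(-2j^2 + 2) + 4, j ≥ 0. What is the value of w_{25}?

1252

(-1)^25 = -1; -2j^2 + 2 at j=25 is -1248; so w_{25} = 1252.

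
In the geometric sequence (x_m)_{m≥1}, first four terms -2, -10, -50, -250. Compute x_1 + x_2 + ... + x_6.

Common ratio r = 5.
x_m = (-2)·5^(m-1).
S = (-2)·(5^6 - 1)/(5 - 1) = (-2)·(15625 - 1)/(4) = -7812.

-7812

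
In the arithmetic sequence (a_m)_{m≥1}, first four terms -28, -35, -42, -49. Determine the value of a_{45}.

Common difference d = -7.
a_m = -28 + (m - 1)·(-7).
a_{45} = -28 + 44·(-7) = -336.

-336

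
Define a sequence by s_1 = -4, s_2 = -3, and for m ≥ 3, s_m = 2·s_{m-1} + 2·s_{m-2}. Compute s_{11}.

-39648

Compute successive terms:
s_3 = -14;  s_4 = -34;  s_5 = -96;  s_6 = -260;  s_7 = -712;  s_8 = -1944;  s_9 = -5312;  s_{10} = -14512;  s_{11} = -39648.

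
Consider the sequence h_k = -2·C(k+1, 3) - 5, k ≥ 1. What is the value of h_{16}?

-1365

C(17, 3) = 680, so h_{16} = -1365.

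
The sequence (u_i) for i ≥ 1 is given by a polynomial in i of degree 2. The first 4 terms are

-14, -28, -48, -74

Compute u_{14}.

-664

1st diffs: -14, -20, -26.
2nd diffs: -6, -6 (constant).
Newton forward-difference form: u_i = -14 + (-14)·C(i-1,1) + (-6)·C(i-1,2).
At i = 14: i-1 = 13, so u_{14} = -14 - 182 - 468 = -664.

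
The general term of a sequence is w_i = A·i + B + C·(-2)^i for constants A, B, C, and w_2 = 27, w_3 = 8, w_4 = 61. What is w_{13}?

Write the equations: 2A + B + 4C = 27; 3A + B - 8C = 8; 4A + B + 16C = 61.
Subtracting the first from the second: A - 12C = -19.
Subtracting the second from the third: A + 24C = 53.
Solving: C = 2, A = 5, then B = 9.
Hence w_{13} = 5·13 + 9 + 2·(-8192) = -16310.

-16310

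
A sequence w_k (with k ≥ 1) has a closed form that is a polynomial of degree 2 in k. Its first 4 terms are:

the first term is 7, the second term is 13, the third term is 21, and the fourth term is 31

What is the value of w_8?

91

1st diffs: 6, 8, 10.
2nd diffs: 2, 2 (constant).
So w_k = k^2 + 3k + 3.
Evaluating at k = 8 gives w_8 = 91.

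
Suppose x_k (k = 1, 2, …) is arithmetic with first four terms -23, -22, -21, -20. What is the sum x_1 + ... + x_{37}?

Common difference d = 1.
x_k = -23 + (k - 1)·1.
x_{37} = 13; S = 37·(-23 + 13)/2 = -185.

-185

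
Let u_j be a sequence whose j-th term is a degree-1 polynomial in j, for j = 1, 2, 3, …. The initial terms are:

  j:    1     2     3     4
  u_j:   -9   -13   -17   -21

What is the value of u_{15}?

1st diffs: -4, -4, -4 (constant).
So u_j = -4j - 5.
Evaluating at j = 15 gives u_{15} = -65.

-65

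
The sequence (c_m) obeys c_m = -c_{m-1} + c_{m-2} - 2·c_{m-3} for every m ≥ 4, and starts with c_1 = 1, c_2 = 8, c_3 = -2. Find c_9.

-326

c_4 = 8, c_5 = -26, c_6 = 38, c_7 = -80, c_8 = 170, c_9 = -326.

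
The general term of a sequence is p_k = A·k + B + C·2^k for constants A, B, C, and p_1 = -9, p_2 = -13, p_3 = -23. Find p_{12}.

The three given values yield: A + B + 2C = -9; 2A + B + 4C = -13; 3A + B + 8C = -23.
Subtracting the first from the second: A + 2C = -4.
Subtracting the second from the third: A + 4C = -10.
Solving: C = -3, A = 2, then B = -5.
So p_k = 2·k + (-5) + (-3)·2^k; at k=12 this is -12269.

-12269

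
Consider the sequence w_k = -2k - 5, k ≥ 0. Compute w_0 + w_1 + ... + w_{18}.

-437

Over k = 0..18: Σk = 171.
Total = (-2)·171 + (-5)·19 = -437.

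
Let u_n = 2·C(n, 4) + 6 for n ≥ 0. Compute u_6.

C(6, 4) = 15, so u_6 = 36.

36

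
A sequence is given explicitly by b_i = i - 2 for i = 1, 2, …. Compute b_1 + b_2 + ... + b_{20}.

170

Over i = 1..20: Σi = 210.
Total = (1)·210 + (-2)·20 = 170.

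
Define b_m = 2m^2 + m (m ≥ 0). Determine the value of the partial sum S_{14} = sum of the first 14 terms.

Over m = 0..13: Σm = 91, Σm² = 819.
Total = (2)·819 + (1)·91 = 1729.

1729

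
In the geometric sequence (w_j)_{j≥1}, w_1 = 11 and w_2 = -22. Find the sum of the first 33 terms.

Common ratio r = -2.
w_j = 11·(-2)^(j-1).
S = 11·((-2)^33 - 1)/(-2 - 1) = 11·(-8589934592 - 1)/(-3) = 31496426841.

31496426841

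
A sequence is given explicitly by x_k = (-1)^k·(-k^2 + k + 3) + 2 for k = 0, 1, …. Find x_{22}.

(-1)^22 = 1; -k^2 + k + 3 at k=22 is -459; so x_{22} = -457.

-457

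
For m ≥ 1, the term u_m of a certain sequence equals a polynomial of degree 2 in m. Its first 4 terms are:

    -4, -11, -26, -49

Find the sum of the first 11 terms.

1st diffs: -7, -15, -23.
2nd diffs: -8, -8 (constant).
Newton forward-difference form: u_m = -4 + (-7)·C(m-1,1) + (-8)·C(m-1,2).
Continuing: …, -80, -119, -166, -221, …, u_{11} = -434.
Summing m = 1..11 (11 terms) gives -1749.

-1749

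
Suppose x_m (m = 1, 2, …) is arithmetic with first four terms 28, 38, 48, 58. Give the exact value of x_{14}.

Common difference d = 10.
x_m = 28 + (m - 1)·10.
x_{14} = 28 + 13·10 = 158.

158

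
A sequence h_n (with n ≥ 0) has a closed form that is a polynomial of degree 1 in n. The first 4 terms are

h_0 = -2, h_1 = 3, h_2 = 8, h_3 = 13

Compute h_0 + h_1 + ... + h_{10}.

253

1st diffs: 5, 5, 5 (constant).
So h_n = 5n - 2.
Continuing: …, 18, 23, 28, 33, …, h_{10} = 48.
Summing n = 0..10 (11 terms) gives 253.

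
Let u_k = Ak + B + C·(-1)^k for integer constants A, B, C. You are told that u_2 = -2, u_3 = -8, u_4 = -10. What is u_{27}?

Write the equations: 2A + B + C = -2; 3A + B - C = -8; 4A + B + C = -10.
Subtracting the first from the second: A - 2C = -6.
Subtracting the second from the third: A + 2C = -2.
Solving: C = 1, A = -4, then B = 5.
Therefore u_{27} = -108 + 5 + 1·(-1) = -104.

-104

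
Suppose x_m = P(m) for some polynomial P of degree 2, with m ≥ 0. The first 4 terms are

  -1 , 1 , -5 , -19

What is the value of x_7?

-155

1st diffs: 2, -6, -14.
2nd diffs: -8, -8 (constant).
Newton forward-difference form: x_m = -1 + 2·C(m,1) + (-8)·C(m,2).
At m = 7: m = 7, so x_7 = -1 + 14 - 168 = -155.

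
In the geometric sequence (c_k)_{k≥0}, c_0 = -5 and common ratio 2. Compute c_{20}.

c_k = (-5)·2^(k-0).
c_{20} = (-5)·2^20 = -5242880.

-5242880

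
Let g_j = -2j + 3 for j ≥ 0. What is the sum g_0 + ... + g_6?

-21

Over j = 0..6: Σj = 21.
Total = (-2)·21 + (3)·7 = -21.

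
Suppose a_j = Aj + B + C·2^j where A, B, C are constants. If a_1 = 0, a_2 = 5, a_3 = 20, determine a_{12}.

At j = 1, 2, 3: A + B + 2C = 0; 2A + B + 4C = 5; 3A + B + 8C = 20.
Subtracting the first from the second: A + 2C = 5.
Subtracting the second from the third: A + 4C = 15.
Solving: C = 5, A = -5, then B = -5.
Therefore a_{12} = -60 + (-5) + 5·4096 = 20415.

20415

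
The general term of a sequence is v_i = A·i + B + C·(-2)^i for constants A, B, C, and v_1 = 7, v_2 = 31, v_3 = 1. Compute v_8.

The three given values yield: A + B - 2C = 7; 2A + B + 4C = 31; 3A + B - 8C = 1.
Subtracting the first from the second: A + 6C = 24.
Subtracting the second from the third: A - 12C = -30.
Solving: C = 3, A = 6, then B = 7.
Therefore v_8 = 48 + 7 + 3·256 = 823.

823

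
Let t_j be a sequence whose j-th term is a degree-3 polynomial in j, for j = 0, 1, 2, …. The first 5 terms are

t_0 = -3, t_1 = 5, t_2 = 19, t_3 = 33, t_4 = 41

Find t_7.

1st diffs: 8, 14, 14, 8.
2nd diffs: 6, 0, -6.
3rd diffs: -6, -6 (constant).
So t_j = -j^3 + 6j^2 + 3j - 3.
Evaluating at j = 7 gives t_7 = -31.

-31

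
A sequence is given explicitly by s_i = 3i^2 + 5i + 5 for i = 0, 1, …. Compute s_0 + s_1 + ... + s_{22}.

12765

Over i = 0..22: Σi = 253, Σi² = 3795.
Total = (3)·3795 + (5)·253 + (5)·23 = 12765.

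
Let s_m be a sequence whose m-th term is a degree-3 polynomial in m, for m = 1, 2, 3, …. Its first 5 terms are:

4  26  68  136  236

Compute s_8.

788

1st diffs: 22, 42, 68, 100.
2nd diffs: 20, 26, 32.
3rd diffs: 6, 6 (constant).
Newton forward-difference form: s_m = 4 + 22·C(m-1,1) + 20·C(m-1,2) + 6·C(m-1,3).
At m = 8: m-1 = 7, so s_8 = 4 + 154 + 420 + 210 = 788.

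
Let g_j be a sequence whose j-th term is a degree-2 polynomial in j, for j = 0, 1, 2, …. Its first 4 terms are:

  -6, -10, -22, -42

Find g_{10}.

-406

1st diffs: -4, -12, -20.
2nd diffs: -8, -8 (constant).
Newton forward-difference form: g_j = -6 + (-4)·C(j,1) + (-8)·C(j,2).
At j = 10: j = 10, so g_{10} = -6 - 40 - 360 = -406.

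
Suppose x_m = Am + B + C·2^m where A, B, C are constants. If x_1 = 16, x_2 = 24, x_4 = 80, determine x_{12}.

Plug in m = 1, 2, 4: A + B + 2C = 16; 2A + B + 4C = 24; 4A + B + 16C = 80.
Subtracting the first from the second: A + 2C = 8.
Subtracting the second from the third: 2A + 12C = 56.
Solving: C = 5, A = -2, then B = 8.
Hence x_{12} = -2·12 + 8 + 5·4096 = 20464.

20464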